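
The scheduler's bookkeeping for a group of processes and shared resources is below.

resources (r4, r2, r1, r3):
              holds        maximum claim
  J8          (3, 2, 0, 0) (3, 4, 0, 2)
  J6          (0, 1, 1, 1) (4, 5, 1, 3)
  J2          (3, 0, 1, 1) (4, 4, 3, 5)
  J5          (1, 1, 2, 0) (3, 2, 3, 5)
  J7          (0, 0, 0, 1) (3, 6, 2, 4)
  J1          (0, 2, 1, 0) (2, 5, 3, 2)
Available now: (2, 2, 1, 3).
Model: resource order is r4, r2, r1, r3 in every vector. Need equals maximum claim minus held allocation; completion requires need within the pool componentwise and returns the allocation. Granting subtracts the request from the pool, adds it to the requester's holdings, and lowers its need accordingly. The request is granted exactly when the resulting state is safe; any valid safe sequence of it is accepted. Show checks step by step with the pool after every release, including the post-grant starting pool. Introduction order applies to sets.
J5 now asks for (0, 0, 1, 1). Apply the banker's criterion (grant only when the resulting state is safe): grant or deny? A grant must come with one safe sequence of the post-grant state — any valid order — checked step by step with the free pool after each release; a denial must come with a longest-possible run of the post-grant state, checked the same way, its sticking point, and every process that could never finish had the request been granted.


DENY — the pretend-granted state is unsafe.
Key observation: after J8, J6 the pool peaks at (5, 5, 1, 3), and each blocked process is short somewhere: J2 on r1, r3; J5 on r3; J7 on r2, r1; J1 on r1.
On the post-grant state, J8, J6 is a maximal run — nothing extends it. Step-by-step check:
  pool = (2, 2, 0, 2)
  run J8 (needs (0, 2, 0, 2), free (2, 2, 0, 2)); after release of (3, 2, 0, 0) the pool is (5, 4, 0, 2)
  run J6 (needs (4, 4, 0, 2), free (5, 4, 0, 2)); after release of (0, 1, 1, 1) the pool is (5, 5, 1, 3)
  J2 still needs (1, 4, 2, 4) but only (5, 5, 1, 3) is free — short on r1 and r3
  J5 still needs (2, 1, 0, 4) but only (5, 5, 1, 3) is free — short on r3
  J7 still needs (3, 6, 2, 3) but only (5, 5, 1, 3) is free — short on r2 and r1
  J1 still needs (2, 3, 2, 2) but only (5, 5, 1, 3) is free — short on r1
Had the request been granted, J2, J5, J7 and J1 could never finish.


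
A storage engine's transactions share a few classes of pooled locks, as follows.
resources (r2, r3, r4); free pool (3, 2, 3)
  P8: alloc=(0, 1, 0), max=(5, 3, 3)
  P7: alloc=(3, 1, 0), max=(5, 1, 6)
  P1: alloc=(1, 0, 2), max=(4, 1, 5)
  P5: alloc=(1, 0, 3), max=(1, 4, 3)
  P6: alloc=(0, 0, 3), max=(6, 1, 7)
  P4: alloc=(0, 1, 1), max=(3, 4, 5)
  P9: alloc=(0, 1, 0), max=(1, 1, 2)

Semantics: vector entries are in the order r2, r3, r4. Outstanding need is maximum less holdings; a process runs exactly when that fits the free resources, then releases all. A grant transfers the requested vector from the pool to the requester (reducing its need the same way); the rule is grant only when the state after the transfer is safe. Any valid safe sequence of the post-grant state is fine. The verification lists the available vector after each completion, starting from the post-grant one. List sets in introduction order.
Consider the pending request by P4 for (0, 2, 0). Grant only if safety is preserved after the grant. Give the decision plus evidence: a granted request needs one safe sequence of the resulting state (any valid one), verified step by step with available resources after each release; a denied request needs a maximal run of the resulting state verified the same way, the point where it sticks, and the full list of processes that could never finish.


GRANT — the state after the grant stays safe, e.g. via P9, P1, P4, P7, P5, P8, P6.
Key observation: post-grant, (3, 0, 3) remains, and an order beginning with P9 completes everyone.
Check on the post-grant state, step by step:
  pool = (3, 0, 3)
  run P9 (needs (1, 0, 2), free (3, 0, 3)); after release of (0, 1, 0) the pool is (3, 1, 3)
  run P1 (needs (3, 1, 3), free (3, 1, 3)); after release of (1, 0, 2) the pool is (4, 1, 5)
  run P4 (needs (3, 1, 4), free (4, 1, 5)); after release of (0, 3, 1) the pool is (4, 4, 6)
  run P7 (needs (2, 0, 6), free (4, 4, 6)); after release of (3, 1, 0) the pool is (7, 5, 6)
  run P5 (needs (0, 4, 0), free (7, 5, 6)); after release of (1, 0, 3) the pool is (8, 5, 9)
  run P8 (needs (5, 2, 3), free (8, 5, 9)); after release of (0, 1, 0) the pool is (8, 6, 9)
  run P6 (needs (6, 1, 4), free (8, 6, 9)); after release of (0, 0, 3) the pool is (8, 6, 12)


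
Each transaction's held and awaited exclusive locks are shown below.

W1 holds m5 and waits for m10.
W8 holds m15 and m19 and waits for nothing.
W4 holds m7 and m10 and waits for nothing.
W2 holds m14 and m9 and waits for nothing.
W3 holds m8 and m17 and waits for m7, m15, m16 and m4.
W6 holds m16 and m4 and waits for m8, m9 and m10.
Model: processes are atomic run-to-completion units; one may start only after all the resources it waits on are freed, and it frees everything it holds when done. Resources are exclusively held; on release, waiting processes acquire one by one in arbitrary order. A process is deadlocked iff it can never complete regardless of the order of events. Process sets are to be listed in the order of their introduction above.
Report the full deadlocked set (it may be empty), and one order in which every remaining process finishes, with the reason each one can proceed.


Deadlocked set: W3 and W6.
Key observation: the waits loop around W3 -> W6 -> W3 with no way out; no other process is dragged down with it.
One completion order for the rest: W8, W4, W2, W1.
Verifying each step:
  W8 waits on nothing -> runs at once and releases m15 and m19
  W4 waits on nothing -> runs at once and releases m7 and m10
  W2 waits on nothing -> runs at once and releases m14 and m9
  W1 waits on m10 — all released -> runs and releases m5


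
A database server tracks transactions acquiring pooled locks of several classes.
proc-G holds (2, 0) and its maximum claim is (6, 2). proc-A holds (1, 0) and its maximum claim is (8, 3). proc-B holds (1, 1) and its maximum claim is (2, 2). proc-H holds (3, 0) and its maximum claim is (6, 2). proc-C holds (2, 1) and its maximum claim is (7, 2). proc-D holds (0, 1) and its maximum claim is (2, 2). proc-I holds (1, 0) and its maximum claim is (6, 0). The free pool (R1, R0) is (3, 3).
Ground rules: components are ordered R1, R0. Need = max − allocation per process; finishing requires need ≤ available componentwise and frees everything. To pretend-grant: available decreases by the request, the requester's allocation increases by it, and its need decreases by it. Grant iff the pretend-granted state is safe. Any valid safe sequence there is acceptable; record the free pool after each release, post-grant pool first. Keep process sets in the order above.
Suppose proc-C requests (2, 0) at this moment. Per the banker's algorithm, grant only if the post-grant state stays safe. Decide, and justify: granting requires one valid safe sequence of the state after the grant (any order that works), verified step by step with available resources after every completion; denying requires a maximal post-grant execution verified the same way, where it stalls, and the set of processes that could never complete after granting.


DENY: after the grant no complete ordering would exist.
Key observation: R1 is the bottleneck — with proc-B, proc-D done the pool holds (2, 5), short of every remaining need.
After a pretend grant, a maximal execution: proc-B, proc-D — then nothing else fits. Verifying each step:
  pool = (1, 3)
  proc-B: need (1, 1) fits (1, 3); releases (1, 1), pool now (2, 4)
  proc-D: need (2, 1) fits (2, 4); releases (0, 1), pool now (2, 5)
  blocked: proc-G wants (4, 2), pool (2, 5) — not enough R1
  blocked: proc-A wants (7, 3), pool (2, 5) — not enough R1
  blocked: proc-H wants (3, 2), pool (2, 5) — not enough R1
  blocked: proc-C wants (3, 1), pool (2, 5) — not enough R1
  blocked: proc-I wants (5, 0), pool (2, 5) — not enough R1
Processes that could never finish after the grant: proc-G, proc-A, proc-H, proc-C and proc-I.


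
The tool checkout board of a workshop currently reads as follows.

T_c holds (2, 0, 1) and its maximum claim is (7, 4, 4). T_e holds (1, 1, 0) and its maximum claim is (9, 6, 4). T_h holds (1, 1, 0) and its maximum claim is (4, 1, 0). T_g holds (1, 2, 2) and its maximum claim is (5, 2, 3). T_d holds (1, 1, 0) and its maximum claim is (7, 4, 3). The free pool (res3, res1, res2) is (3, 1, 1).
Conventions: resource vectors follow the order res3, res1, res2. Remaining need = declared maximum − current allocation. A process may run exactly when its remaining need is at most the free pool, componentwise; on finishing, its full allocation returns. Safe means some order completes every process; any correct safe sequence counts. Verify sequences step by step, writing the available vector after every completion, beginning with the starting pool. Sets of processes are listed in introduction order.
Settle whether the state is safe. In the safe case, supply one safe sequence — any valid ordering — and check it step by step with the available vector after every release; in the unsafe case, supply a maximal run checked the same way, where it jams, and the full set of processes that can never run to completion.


The state is SAFE; one workable sequence: T_h, T_g, T_c, T_d, T_e.
Key observation: at T_h the run first touches a limit — (3, 0, 0) against (3, 1, 1), exact on a resource it actually requests.
Verifying each step:
  pool = (3, 1, 1)
  T_h needs (3, 0, 0) <= (3, 1, 1) -> finishes; pool += (1, 1, 0) = (4, 2, 1)
  T_g needs (4, 0, 1) <= (4, 2, 1) -> finishes; pool += (1, 2, 2) = (5, 4, 3)
  T_c needs (5, 4, 3) <= (5, 4, 3) -> finishes; pool += (2, 0, 1) = (7, 4, 4)
  T_d needs (6, 3, 3) <= (7, 4, 4) -> finishes; pool += (1, 1, 0) = (8, 5, 4)
  T_e needs (8, 5, 4) <= (8, 5, 4) -> finishes; pool += (1, 1, 0) = (9, 6, 4)


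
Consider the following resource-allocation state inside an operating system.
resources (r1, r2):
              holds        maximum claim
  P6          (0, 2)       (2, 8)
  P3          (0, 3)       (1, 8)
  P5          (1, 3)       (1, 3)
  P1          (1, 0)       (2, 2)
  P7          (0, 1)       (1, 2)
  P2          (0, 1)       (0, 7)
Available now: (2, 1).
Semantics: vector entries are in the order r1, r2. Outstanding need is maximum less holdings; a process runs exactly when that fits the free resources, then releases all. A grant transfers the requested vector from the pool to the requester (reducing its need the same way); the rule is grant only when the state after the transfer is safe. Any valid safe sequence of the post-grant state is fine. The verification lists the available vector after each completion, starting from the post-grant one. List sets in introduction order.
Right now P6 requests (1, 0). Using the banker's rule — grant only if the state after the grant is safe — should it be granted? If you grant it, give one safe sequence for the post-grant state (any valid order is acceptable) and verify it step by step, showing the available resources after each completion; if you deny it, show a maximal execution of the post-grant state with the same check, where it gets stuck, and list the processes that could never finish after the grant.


GRANT — the state after the grant stays safe, e.g. via P7, P5, P3, P1, P6, P2.
Key observation: (1, 1) free after granting still covers P7 first, and each release covers the next.
Step-by-step check of the post-grant state:
  pool = (1, 1)
  P7: need (1, 1) fits (1, 1); releases (0, 1), pool now (1, 2)
  P5: need (0, 0) fits (1, 2); releases (1, 3), pool now (2, 5)
  P3: need (1, 5) fits (2, 5); releases (0, 3), pool now (2, 8)
  P1: need (1, 2) fits (2, 8); releases (1, 0), pool now (3, 8)
  P6: need (1, 6) fits (3, 8); releases (1, 2), pool now (4, 10)
  P2: need (0, 6) fits (4, 10); releases (0, 1), pool now (4, 11)


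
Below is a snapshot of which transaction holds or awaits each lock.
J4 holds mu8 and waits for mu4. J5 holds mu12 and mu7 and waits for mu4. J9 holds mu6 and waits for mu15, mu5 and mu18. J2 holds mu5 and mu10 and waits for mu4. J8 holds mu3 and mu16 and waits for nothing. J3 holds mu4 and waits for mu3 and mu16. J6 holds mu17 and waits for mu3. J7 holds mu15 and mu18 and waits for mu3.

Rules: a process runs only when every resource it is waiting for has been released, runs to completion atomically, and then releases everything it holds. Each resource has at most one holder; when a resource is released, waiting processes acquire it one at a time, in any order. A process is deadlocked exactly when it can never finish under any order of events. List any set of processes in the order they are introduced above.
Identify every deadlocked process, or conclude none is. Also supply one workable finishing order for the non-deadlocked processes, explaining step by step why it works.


No process is deadlocked.
Key observation: the wait graph is acyclic; completion cascades from the unblocked processes through everyone else.
One completion order for the rest: J8, J7, J3, J5, J2, J9, J4, J6.
Check, step by step:
  J8 waits on nothing -> runs at once and releases mu3 and mu16
  J7 waits on mu3 — all released -> runs and releases mu15 and mu18
  J3 waits on mu3 and mu16 — all released -> runs and releases mu4
  J5 waits on mu4 — all released -> runs and releases mu12 and mu7
  J2 waits on mu4 — all released -> runs and releases mu5 and mu10
  J9 waits on mu15, mu5 and mu18 — all released -> runs and releases mu6
  J4 waits on mu4 — all released -> runs and releases mu8
  J6 waits on mu3 — all released -> runs and releases mu17


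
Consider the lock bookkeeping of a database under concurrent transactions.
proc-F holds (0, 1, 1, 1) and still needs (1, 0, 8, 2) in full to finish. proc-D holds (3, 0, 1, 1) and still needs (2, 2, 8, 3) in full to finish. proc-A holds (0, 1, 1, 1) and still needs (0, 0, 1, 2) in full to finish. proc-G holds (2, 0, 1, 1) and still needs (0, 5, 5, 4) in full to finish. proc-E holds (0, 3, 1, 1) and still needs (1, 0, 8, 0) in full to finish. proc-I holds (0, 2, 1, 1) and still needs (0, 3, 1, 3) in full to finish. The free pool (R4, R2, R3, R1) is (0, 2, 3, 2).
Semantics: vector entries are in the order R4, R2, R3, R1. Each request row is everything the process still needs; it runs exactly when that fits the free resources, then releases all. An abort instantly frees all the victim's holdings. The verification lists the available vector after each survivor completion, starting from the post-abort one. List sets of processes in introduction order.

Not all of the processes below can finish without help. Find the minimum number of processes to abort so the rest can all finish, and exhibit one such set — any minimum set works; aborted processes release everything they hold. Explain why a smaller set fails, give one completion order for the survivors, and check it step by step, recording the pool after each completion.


The answer: abort proc-F and proc-D.
Key observation: aborting proc-F and proc-D returns (3, 1, 2, 2), and proc-E — hopeless before — runs at step 4 with the returned capacity in the pool.
Minimality, checking each single-abort alternative: proc-F alone leaves proc-D blocked (short on R3); proc-D alone leaves proc-F blocked (short on R3); proc-A alone leaves proc-F blocked (short on R3); proc-G alone leaves proc-F blocked (short on R3); proc-E alone leaves proc-F blocked (short on R3); proc-I alone leaves proc-F blocked (short on R3).
One survivor order: proc-I, proc-G, proc-A, proc-E. Check, step by step (post-abort pool first):
  pool = (3, 3, 5, 4)
  proc-I needs (0, 3, 1, 3) <= (3, 3, 5, 4) -> finishes; pool += (0, 2, 1, 1) = (3, 5, 6, 5)
  proc-G needs (0, 5, 5, 4) <= (3, 5, 6, 5) -> finishes; pool += (2, 0, 1, 1) = (5, 5, 7, 6)
  proc-A needs (0, 0, 1, 2) <= (5, 5, 7, 6) -> finishes; pool += (0, 1, 1, 1) = (5, 6, 8, 7)
  proc-E needs (1, 0, 8, 0) <= (5, 6, 8, 7) -> finishes; pool += (0, 3, 1, 1) = (5, 9, 9, 8)


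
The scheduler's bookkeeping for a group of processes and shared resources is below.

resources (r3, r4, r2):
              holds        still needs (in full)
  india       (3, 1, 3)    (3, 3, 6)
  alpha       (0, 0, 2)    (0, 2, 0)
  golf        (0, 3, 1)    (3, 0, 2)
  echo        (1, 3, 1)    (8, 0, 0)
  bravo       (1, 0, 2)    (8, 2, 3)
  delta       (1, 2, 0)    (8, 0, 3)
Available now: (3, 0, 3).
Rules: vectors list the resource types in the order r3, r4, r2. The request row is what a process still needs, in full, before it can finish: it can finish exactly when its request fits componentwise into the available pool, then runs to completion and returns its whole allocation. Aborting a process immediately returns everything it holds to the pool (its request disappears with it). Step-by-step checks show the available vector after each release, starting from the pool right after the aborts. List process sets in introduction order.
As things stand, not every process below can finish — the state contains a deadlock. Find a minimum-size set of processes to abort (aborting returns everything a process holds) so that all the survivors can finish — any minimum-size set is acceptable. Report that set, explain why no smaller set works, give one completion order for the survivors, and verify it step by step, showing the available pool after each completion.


Minimum abort set: echo and delta.
Key observation: no ordering could ever have run bravo before the abort of echo and delta; with (2, 5, 1) back in the pool it fits at step 3.
Minimality, checking each single-abort alternative: india alone leaves echo blocked (short on r3); alpha alone leaves echo blocked (short on r3); golf alone leaves echo blocked (short on r3); echo alone leaves bravo blocked (short on r3); bravo alone leaves echo blocked (short on r3); delta alone leaves echo blocked (short on r3).
Survivors finish in the order: alpha, india, bravo, golf. Check, step by step (pool after the aborts first):
  pool = (5, 5, 4)
  alpha needs (0, 2, 0) <= (5, 5, 4) -> finishes; pool += (0, 0, 2) = (5, 5, 6)
  india needs (3, 3, 6) <= (5, 5, 6) -> finishes; pool += (3, 1, 3) = (8, 6, 9)
  bravo needs (8, 2, 3) <= (8, 6, 9) -> finishes; pool += (1, 0, 2) = (9, 6, 11)
  golf needs (3, 0, 2) <= (9, 6, 11) -> finishes; pool += (0, 3, 1) = (9, 9, 12)


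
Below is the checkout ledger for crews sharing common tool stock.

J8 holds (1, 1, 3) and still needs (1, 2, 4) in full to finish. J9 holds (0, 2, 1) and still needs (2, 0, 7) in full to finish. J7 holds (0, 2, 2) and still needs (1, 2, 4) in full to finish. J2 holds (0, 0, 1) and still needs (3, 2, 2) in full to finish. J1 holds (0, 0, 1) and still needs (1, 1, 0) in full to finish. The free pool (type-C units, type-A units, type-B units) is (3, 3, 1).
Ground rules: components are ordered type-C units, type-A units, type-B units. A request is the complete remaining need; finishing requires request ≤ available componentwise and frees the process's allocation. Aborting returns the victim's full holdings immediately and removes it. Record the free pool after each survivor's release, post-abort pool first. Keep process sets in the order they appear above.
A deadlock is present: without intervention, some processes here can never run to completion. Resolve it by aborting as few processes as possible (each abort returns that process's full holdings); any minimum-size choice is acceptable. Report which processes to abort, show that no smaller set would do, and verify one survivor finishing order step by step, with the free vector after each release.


The answer: abort J7.
Key observation: J8 was stuck for good until J7 gave back (0, 2, 2); in the order shown it finishes at step 2.
Why nothing smaller works: aborting no one leaves the state deadlocked as given.
The survivors complete as J1, J8, J2, J9. Step-by-step check (starting from the post-abort pool):
  pool = (3, 5, 3)
  run J1 (needs (1, 1, 0), free (3, 5, 3)); after release of (0, 0, 1) the pool is (3, 5, 4)
  run J8 (needs (1, 2, 4), free (3, 5, 4)); after release of (1, 1, 3) the pool is (4, 6, 7)
  run J2 (needs (3, 2, 2), free (4, 6, 7)); after release of (0, 0, 1) the pool is (4, 6, 8)
  run J9 (needs (2, 0, 7), free (4, 6, 8)); after release of (0, 2, 1) the pool is (4, 8, 9)


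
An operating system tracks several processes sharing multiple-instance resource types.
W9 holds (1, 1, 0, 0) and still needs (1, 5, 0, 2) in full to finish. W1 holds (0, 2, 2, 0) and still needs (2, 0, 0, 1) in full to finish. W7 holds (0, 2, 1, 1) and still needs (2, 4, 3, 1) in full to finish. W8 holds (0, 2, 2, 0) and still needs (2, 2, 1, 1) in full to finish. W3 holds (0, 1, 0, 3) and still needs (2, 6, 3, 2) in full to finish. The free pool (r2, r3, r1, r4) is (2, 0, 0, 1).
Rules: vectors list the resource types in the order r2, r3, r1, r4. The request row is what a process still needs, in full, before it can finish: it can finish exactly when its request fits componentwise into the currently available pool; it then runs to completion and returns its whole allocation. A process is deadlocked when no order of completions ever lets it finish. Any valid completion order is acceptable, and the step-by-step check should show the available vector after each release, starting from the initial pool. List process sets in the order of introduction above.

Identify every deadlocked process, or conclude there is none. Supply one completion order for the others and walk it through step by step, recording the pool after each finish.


Nothing here is deadlocked.
Key observation: the pool covers W1 at once, and every later process fits after earlier releases.
The rest can finish in the order W1, W8, W7, W3, W9. Step-by-step check:
  pool = (2, 0, 0, 1)
  run W1 (needs (2, 0, 0, 1), free (2, 0, 0, 1)); after release of (0, 2, 2, 0) the pool is (2, 2, 2, 1)
  run W8 (needs (2, 2, 1, 1), free (2, 2, 2, 1)); after release of (0, 2, 2, 0) the pool is (2, 4, 4, 1)
  run W7 (needs (2, 4, 3, 1), free (2, 4, 4, 1)); after release of (0, 2, 1, 1) the pool is (2, 6, 5, 2)
  run W3 (needs (2, 6, 3, 2), free (2, 6, 5, 2)); after release of (0, 1, 0, 3) the pool is (2, 7, 5, 5)
  run W9 (needs (1, 5, 0, 2), free (2, 7, 5, 5)); after release of (1, 1, 0, 0) the pool is (3, 8, 5, 5)


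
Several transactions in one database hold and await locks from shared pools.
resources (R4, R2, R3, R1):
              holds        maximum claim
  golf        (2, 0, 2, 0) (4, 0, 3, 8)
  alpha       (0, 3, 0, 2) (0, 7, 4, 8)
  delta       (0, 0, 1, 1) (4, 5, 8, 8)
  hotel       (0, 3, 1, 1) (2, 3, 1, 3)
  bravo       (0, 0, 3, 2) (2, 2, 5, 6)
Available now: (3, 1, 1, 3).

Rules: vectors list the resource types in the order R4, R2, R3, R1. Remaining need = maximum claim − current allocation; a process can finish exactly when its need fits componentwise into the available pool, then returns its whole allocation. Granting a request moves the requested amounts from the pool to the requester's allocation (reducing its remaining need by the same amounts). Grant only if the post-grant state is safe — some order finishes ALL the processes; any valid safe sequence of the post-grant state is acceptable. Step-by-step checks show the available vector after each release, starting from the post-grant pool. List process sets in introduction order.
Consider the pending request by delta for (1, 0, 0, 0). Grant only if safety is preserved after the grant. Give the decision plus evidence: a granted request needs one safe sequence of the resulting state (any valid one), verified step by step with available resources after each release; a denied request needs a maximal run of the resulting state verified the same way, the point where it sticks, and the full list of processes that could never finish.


GRANT. The post-grant state is safe; one safe sequence: hotel, bravo, alpha, golf, delta.
Key observation: granting shrinks the pool to (2, 1, 1, 3), yet hotel still fits and the chain goes through.
Check on the post-grant state, step by step:
  pool = (2, 1, 1, 3)
  hotel needs (2, 0, 0, 2) <= (2, 1, 1, 3) -> finishes; pool += (0, 3, 1, 1) = (2, 4, 2, 4)
  bravo needs (2, 2, 2, 4) <= (2, 4, 2, 4) -> finishes; pool += (0, 0, 3, 2) = (2, 4, 5, 6)
  alpha needs (0, 4, 4, 6) <= (2, 4, 5, 6) -> finishes; pool += (0, 3, 0, 2) = (2, 7, 5, 8)
  golf needs (2, 0, 1, 8) <= (2, 7, 5, 8) -> finishes; pool += (2, 0, 2, 0) = (4, 7, 7, 8)
  delta needs (3, 5, 7, 7) <= (4, 7, 7, 8) -> finishes; pool += (1, 0, 1, 1) = (5, 7, 8, 9)


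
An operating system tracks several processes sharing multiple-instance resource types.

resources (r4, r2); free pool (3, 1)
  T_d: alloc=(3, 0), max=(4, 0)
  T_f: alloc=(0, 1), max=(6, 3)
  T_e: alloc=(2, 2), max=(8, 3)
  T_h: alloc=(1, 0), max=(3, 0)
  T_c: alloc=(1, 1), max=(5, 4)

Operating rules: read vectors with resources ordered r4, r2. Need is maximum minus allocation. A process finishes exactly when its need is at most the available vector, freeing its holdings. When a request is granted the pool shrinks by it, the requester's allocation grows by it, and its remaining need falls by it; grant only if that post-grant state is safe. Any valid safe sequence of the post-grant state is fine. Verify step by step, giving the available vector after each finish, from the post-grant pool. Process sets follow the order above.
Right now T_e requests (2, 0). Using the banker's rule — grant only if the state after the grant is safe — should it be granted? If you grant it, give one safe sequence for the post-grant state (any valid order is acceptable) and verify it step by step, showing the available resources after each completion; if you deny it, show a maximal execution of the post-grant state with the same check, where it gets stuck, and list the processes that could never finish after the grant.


GRANT: granting preserves safety; a valid post-grant sequence is T_d, T_e, T_c, T_h, T_f.
Key observation: even at the reduced pool (1, 1), T_d fits immediately, so safety survives the grant.
Step-by-step check of the post-grant state:
  pool = (1, 1)
  T_d needs (1, 0) <= (1, 1) -> finishes; pool += (3, 0) = (4, 1)
  T_e needs (4, 1) <= (4, 1) -> finishes; pool += (4, 2) = (8, 3)
  T_c needs (4, 3) <= (8, 3) -> finishes; pool += (1, 1) = (9, 4)
  T_h needs (2, 0) <= (9, 4) -> finishes; pool += (1, 0) = (10, 4)
  T_f needs (6, 2) <= (10, 4) -> finishes; pool += (0, 1) = (10, 5)


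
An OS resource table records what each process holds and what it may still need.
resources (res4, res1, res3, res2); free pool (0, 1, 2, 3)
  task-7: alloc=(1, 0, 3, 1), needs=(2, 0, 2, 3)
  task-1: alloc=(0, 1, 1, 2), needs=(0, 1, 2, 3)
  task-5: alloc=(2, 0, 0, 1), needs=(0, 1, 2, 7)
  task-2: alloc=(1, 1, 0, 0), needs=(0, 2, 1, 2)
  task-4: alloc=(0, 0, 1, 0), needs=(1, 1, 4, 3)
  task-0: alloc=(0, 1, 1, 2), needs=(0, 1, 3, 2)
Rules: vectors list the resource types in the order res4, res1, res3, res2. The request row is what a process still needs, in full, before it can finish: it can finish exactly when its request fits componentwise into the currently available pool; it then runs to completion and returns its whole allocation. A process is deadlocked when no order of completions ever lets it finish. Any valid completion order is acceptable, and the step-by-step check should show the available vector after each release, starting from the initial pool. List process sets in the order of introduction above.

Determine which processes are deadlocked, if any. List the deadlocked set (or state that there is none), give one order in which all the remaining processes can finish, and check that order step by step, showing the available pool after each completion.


Nothing here is deadlocked.
Key observation: task-1 leads a chain of completions in which each release enables another process.
A valid finishing order for the others: task-1, task-2, task-0, task-5, task-4, task-7. Check, step by step:
  pool = (0, 1, 2, 3)
  task-1: need (0, 1, 2, 3) fits (0, 1, 2, 3); releases (0, 1, 1, 2), pool now (0, 2, 3, 5)
  task-2: need (0, 2, 1, 2) fits (0, 2, 3, 5); releases (1, 1, 0, 0), pool now (1, 3, 3, 5)
  task-0: need (0, 1, 3, 2) fits (1, 3, 3, 5); releases (0, 1, 1, 2), pool now (1, 4, 4, 7)
  task-5: need (0, 1, 2, 7) fits (1, 4, 4, 7); releases (2, 0, 0, 1), pool now (3, 4, 4, 8)
  task-4: need (1, 1, 4, 3) fits (3, 4, 4, 8); releases (0, 0, 1, 0), pool now (3, 4, 5, 8)
  task-7: need (2, 0, 2, 3) fits (3, 4, 5, 8); releases (1, 0, 3, 1), pool now (4, 4, 8, 9)


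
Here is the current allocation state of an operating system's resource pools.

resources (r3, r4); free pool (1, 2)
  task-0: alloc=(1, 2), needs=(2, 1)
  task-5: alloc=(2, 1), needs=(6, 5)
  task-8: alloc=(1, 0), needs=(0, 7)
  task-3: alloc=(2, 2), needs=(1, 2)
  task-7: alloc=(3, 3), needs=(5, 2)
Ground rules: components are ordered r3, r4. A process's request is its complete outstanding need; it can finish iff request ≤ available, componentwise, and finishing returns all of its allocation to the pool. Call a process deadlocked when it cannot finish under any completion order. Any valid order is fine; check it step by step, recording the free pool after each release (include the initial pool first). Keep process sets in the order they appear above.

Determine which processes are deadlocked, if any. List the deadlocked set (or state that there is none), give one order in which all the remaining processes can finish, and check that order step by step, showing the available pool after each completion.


Deadlocked: task-5, task-8 and task-7.
Key observation: after task-3, task-0 the pool peaks at (4, 6), and each blocked process is short somewhere: task-5 on r3; task-8 on r4; task-7 on r3.
One completion order for the rest: task-3, task-0. Check, step by step:
  pool = (1, 2)
  task-3 needs (1, 2) <= (1, 2) -> finishes; pool += (2, 2) = (3, 4)
  task-0 needs (2, 1) <= (3, 4) -> finishes; pool += (1, 2) = (4, 6)
The stuck group stays short no matter what:
  task-5 cannot run: need (6, 5) vs free (4, 6) (insufficient r3)
  task-8 cannot run: need (0, 7) vs free (4, 6) (insufficient r4)
  task-7 cannot run: need (5, 2) vs free (4, 6) (insufficient r3)


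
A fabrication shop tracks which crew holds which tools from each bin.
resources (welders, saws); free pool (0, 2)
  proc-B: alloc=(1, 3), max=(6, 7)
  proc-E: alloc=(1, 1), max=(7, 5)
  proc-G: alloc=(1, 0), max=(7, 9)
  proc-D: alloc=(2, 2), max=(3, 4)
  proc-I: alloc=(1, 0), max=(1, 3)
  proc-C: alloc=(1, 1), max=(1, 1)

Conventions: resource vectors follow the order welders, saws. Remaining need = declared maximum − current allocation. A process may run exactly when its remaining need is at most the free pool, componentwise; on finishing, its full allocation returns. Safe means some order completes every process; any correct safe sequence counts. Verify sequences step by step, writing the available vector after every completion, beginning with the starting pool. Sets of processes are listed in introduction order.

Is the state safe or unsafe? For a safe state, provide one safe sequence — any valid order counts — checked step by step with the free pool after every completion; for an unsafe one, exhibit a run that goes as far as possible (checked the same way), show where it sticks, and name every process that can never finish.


UNSAFE — no complete ordering exists.
Key observation: proc-C, proc-D, proc-I can finish, but then (4, 5) is all there is, and the blocked group's welders demands exceed it.
A maximal execution: proc-C, proc-D, proc-I — then nothing else fits. Step-by-step check:
  pool = (0, 2)
  proc-C needs (0, 0) <= (0, 2) -> finishes; pool += (1, 1) = (1, 3)
  proc-D needs (1, 2) <= (1, 3) -> finishes; pool += (2, 2) = (3, 5)
  proc-I needs (0, 3) <= (3, 5) -> finishes; pool += (1, 0) = (4, 5)
  proc-B cannot run: need (5, 4) vs free (4, 5) (insufficient welders)
  proc-E cannot run: need (6, 4) vs free (4, 5) (insufficient welders)
  proc-G cannot run: need (6, 9) vs free (4, 5) (insufficient welders and saws)
Processes that can never finish: proc-B, proc-E and proc-G.


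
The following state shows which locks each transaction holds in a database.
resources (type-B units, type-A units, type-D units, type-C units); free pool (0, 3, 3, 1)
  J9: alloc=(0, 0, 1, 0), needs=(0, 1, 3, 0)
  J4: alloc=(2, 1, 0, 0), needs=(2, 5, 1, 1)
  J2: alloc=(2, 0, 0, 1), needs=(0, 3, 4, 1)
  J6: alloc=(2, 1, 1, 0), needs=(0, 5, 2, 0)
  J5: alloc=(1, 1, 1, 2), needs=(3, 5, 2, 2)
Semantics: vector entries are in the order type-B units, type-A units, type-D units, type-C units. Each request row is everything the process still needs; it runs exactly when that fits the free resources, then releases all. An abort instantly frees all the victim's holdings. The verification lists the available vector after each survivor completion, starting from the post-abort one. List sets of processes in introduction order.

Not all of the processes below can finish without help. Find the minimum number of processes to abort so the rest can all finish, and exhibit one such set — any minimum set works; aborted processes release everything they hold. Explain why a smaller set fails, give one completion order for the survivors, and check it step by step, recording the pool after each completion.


Minimum abort set: J4 and J6.
Key observation: J5 could never have finished before the abort; with (4, 2, 1, 0) returned by J4 and J6, it fits at step 3.
Minimality, checking each single-abort alternative: J9 alone leaves J4 blocked (short on type-A units); J4 alone leaves J6 blocked (short on type-A units); J2 alone leaves J4 blocked (short on type-A units); J6 alone leaves J4 blocked (short on type-A units); J5 alone leaves J4 blocked (short on type-A units).
The survivors complete as J2, J9, J5. Check, step by step (starting from the post-abort pool):
  pool = (4, 5, 4, 1)
  run J2 (needs (0, 3, 4, 1), free (4, 5, 4, 1)); after release of (2, 0, 0, 1) the pool is (6, 5, 4, 2)
  run J9 (needs (0, 1, 3, 0), free (6, 5, 4, 2)); after release of (0, 0, 1, 0) the pool is (6, 5, 5, 2)
  run J5 (needs (3, 5, 2, 2), free (6, 5, 5, 2)); after release of (1, 1, 1, 2) the pool is (7, 6, 6, 4)


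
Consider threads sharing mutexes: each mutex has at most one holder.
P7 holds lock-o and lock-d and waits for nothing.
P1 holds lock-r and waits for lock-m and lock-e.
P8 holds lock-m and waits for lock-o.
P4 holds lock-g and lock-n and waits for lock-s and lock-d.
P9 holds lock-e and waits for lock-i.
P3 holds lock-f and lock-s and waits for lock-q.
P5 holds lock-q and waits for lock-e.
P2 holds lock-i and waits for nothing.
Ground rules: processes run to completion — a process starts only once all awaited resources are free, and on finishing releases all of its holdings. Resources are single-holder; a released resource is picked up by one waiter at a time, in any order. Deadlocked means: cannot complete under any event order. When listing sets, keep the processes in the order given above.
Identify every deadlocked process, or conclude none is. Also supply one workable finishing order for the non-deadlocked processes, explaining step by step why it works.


No process is deadlocked.
Key observation: although several processes wait, no cycle exists — each chain bottoms out at a free runner.
The rest can finish in the order P2, P9, P7, P8, P5, P3, P4, P1.
Verifying each step:
  P2: no waits; runs immediately, freeing lock-i
  P9 waits on lock-i — all released -> runs and releases lock-e
  P7: no waits; runs immediately, freeing lock-o and lock-d
  P8 waits on lock-o — all released -> runs and releases lock-m
  P5 waits on lock-e — all released -> runs and releases lock-q
  P3 waits on lock-q — all released -> runs and releases lock-f and lock-s
  P4 waits on lock-s and lock-d — all released -> runs and releases lock-g and lock-n
  P1 waits on lock-m and lock-e — all released -> runs and releases lock-r


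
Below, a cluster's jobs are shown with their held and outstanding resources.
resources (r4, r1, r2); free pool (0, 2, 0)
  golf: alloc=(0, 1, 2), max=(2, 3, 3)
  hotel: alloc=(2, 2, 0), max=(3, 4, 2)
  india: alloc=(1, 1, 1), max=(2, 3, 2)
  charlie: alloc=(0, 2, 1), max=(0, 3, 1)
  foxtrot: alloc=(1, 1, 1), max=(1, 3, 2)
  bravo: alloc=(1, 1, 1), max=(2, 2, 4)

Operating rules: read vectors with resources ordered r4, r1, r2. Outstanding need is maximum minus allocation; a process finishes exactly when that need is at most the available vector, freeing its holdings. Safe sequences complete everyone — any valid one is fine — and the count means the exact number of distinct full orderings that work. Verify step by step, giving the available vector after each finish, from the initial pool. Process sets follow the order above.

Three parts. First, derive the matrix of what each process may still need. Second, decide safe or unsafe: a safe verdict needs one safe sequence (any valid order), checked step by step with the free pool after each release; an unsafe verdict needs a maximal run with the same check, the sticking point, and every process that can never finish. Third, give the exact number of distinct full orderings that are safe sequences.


(1) Need matrix, components ordered r4, r1, r2:
  golf: (2, 2, 1)
  hotel: (1, 2, 2)
  india: (1, 2, 1)
  charlie: (0, 1, 0)
  foxtrot: (0, 2, 1)
  bravo: (1, 1, 3)
(2) SAFE. One safe sequence: charlie, foxtrot, hotel, india, golf, bravo.
Key observation: foxtrot marks the first exact bind of the order: its need (0, 2, 1) fits the free (0, 4, 1) with zero slack on a requested resource.
Walking it through:
  pool = (0, 2, 0)
  charlie: need (0, 1, 0) fits (0, 2, 0); releases (0, 2, 1), pool now (0, 4, 1)
  foxtrot: need (0, 2, 1) fits (0, 4, 1); releases (1, 1, 1), pool now (1, 5, 2)
  hotel: need (1, 2, 2) fits (1, 5, 2); releases (2, 2, 0), pool now (3, 7, 2)
  india: need (1, 2, 1) fits (3, 7, 2); releases (1, 1, 1), pool now (4, 8, 3)
  golf: need (2, 2, 1) fits (4, 8, 3); releases (0, 1, 2), pool now (4, 9, 5)
  bravo: need (1, 1, 3) fits (4, 9, 5); releases (1, 1, 1), pool now (5, 10, 6)
(3) Precisely 10 of the possible complete orderings are safe sequences.


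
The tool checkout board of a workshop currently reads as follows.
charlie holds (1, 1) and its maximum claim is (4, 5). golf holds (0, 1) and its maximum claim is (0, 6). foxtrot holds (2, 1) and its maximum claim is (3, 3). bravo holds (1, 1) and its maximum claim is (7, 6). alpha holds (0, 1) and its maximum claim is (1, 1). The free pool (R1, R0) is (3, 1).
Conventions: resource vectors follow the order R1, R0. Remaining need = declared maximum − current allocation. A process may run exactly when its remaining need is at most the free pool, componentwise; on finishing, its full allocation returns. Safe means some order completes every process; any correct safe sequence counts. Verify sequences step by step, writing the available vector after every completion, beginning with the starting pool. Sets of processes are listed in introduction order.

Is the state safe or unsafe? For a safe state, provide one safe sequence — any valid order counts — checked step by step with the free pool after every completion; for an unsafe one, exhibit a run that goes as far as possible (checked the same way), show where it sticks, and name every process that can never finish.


UNSAFE.
Key observation: after alpha, foxtrot complete, (5, 3) is the best the pool ever gets, yet each leftover process wants more R0.
A maximal execution: alpha, foxtrot — then nothing else fits. Step-by-step check:
  pool = (3, 1)
  run alpha (needs (1, 0), free (3, 1)); after release of (0, 1) the pool is (3, 2)
  run foxtrot (needs (1, 2), free (3, 2)); after release of (2, 1) the pool is (5, 3)
  blocked: charlie wants (3, 4), pool (5, 3) — not enough R0
  blocked: golf wants (0, 5), pool (5, 3) — not enough R0
  blocked: bravo wants (6, 5), pool (5, 3) — not enough R1 and R0
Permanently blocked: charlie, golf and bravo.


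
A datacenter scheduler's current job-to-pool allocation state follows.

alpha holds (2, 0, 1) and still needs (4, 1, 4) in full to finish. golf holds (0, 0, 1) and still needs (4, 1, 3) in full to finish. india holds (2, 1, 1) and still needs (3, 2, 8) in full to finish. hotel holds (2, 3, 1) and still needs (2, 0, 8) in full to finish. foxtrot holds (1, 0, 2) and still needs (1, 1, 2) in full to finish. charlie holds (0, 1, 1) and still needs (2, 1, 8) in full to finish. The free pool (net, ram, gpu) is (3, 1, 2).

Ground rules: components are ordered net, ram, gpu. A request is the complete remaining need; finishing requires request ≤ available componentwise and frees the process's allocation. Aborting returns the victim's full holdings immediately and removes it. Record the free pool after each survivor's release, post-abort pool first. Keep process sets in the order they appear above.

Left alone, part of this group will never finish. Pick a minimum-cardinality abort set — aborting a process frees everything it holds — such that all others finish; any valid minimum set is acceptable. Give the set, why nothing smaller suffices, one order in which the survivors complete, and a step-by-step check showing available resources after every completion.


Abort india and hotel.
Key observation: the returned (4, 4, 2) from india and hotel is what brings charlie — unrunnable before, under any order — into play at step 4.
Minimality, checking each single-abort alternative: alpha alone leaves india blocked (short on ram and gpu); golf alone leaves india blocked (short on ram and gpu); india alone leaves hotel blocked (short on gpu); hotel alone leaves india blocked (short on gpu); foxtrot alone leaves india blocked (short on ram and gpu); charlie alone leaves india blocked (short on gpu).
Survivors finish in the order: foxtrot, alpha, golf, charlie. Walking it through (pool after the aborts first):
  pool = (7, 5, 4)
  foxtrot needs (1, 1, 2) <= (7, 5, 4) -> finishes; pool += (1, 0, 2) = (8, 5, 6)
  alpha needs (4, 1, 4) <= (8, 5, 6) -> finishes; pool += (2, 0, 1) = (10, 5, 7)
  golf needs (4, 1, 3) <= (10, 5, 7) -> finishes; pool += (0, 0, 1) = (10, 5, 8)
  charlie needs (2, 1, 8) <= (10, 5, 8) -> finishes; pool += (0, 1, 1) = (10, 6, 9)
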